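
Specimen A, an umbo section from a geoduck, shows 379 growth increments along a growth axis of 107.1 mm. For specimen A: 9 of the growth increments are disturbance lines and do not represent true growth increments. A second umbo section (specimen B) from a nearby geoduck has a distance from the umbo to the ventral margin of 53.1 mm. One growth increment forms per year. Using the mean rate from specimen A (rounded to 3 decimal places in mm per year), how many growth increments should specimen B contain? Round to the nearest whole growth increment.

Specimen A: true growth increment count = 379 − 9 = 370.
A: Extension rate ≈ 107.1 / 370 = 0.289 mm/year.
Specimen B: 53.1 mm / 0.289 mm per year = 183.74 years ≈ 184 growth increments.

184 growth increments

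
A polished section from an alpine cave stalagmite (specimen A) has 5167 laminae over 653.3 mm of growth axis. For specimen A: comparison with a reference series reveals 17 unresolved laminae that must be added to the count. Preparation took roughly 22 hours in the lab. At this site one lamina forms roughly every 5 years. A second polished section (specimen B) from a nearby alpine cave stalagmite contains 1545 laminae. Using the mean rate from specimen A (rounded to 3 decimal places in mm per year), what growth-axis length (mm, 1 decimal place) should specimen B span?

Specimen A: adjusted count: 5167 + 17 = 5184 laminae.
Specimen A: 5184 laminae at 5 years each span 5184 × 5 = 25920 years.
A: Extension rate ≈ 653.3 / 25920 = 0.025 mm/yr.
Specimen B: at 5 years per lamina, 1545 × 5 = 7725 years. Length of B = 0.025 × 7725 = 193.1 mm.

193.1 mm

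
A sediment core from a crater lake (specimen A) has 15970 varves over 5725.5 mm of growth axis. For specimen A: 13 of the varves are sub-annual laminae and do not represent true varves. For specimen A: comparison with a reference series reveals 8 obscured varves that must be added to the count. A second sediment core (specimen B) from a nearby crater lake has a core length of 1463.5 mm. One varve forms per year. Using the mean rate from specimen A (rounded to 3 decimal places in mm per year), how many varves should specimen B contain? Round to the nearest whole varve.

Specimen A: true varve count = 15970 − 13 + 8 = 15965.
A: Mean rate = 5725.5 mm / 15965 years ≈ 0.359 mm per year.
B spans 1463.5 / 0.359 = 4076.60 years ≈ 4077 varves.

4077 varves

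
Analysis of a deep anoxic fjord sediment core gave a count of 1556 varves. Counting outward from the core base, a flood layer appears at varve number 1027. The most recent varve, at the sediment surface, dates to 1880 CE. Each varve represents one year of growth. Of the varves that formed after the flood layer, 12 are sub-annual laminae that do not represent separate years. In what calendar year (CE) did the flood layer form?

1363 CE

1556 − 1027 = 529 varves lie beyond the flood layer toward the sediment surface.
Excluding 12 false varves: 529 − 12 = 517.
1880 − 517 = 1363 CE.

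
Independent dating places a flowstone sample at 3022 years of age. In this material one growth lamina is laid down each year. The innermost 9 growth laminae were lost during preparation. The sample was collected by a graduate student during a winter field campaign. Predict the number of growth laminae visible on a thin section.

3013 growth laminae

At one growth lamina per year, 3022 years correspond to 3022 growth laminae.
3022 − 9 missed = 3013 growth laminae expected in the prepared section.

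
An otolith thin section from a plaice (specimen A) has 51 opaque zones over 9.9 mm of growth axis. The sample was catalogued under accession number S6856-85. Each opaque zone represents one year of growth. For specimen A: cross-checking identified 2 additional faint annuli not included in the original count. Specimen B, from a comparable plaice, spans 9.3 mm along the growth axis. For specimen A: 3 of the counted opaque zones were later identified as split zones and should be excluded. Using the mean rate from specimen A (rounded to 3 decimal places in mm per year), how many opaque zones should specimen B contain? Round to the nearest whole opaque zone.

Specimen A: correcting the raw count gives 51 − 3 + 2 = 50 true opaque zones.
A: Extension rate ≈ 9.9 / 50 = 0.198 mm per year.
Specimen B: 9.3 mm / 0.198 mm per year = 46.97 years ≈ 47 opaque zones.

47 opaque zones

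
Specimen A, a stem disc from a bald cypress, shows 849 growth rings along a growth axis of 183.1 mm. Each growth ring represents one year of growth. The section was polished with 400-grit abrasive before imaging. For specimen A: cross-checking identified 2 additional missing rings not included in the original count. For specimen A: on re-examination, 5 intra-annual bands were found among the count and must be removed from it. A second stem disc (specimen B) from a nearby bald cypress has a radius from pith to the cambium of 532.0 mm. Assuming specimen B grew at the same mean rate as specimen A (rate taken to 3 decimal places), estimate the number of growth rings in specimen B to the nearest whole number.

Specimen A: adjusted count: 849 − 5 + 2 = 846 growth rings.
A: Mean rate = 183.1 mm / 846 years ≈ 0.216 mm/year.
Specimen B: 532.0 mm / 0.216 mm per year = 2462.96 years ≈ 2463 growth rings.

2463 growth rings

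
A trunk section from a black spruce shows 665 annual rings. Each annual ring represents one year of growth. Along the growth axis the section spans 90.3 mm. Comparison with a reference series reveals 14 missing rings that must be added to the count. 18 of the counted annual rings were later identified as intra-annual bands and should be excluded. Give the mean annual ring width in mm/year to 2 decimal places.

0.14 mm/year

After corrections the count is 665 − 18 + 14 = 661 annual rings.
90.3 mm over 661 years gives 90.3 / 661 ≈ 0.14 mm/year.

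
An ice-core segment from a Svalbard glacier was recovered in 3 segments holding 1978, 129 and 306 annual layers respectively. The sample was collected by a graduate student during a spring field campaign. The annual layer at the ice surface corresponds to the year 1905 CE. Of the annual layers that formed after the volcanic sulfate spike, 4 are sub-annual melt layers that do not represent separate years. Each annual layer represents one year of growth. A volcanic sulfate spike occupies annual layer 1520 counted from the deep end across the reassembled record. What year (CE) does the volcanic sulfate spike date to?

Total annual layers = 1978 + 129 + 306 = 2413.
Between annual layer 1520 and the ice surface there are 2413 − 1520 = 893 annual layers.
Removing the 4 false annual layers leaves 893 − 4 = 889 true annual layers beyond the volcanic sulfate spike.
The annual layer at the ice surface is 1905 CE, so the volcanic sulfate spike dates to 1905 − 889 = 1016 CE.

1016 CE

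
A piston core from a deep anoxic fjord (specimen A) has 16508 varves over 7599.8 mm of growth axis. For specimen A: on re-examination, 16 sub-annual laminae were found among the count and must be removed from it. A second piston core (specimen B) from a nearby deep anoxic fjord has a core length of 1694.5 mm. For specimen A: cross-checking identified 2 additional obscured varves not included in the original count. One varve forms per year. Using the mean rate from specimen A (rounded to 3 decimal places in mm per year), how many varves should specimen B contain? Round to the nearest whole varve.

3676 varves

Specimen A: adjusted count: 16508 − 16 + 2 = 16494 varves.
A: Extension rate ≈ 7599.8 / 16494 = 0.461 mm per year.
For B, 1694.5 / 0.461 = 3675.70 years ≈ 3676 varves.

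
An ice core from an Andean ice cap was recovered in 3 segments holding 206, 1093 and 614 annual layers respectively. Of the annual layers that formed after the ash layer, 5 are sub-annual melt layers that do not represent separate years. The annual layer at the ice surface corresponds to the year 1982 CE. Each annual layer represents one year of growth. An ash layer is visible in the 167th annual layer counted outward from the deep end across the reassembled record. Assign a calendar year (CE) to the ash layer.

241 CE

Total annual layers = 206 + 1093 + 614 = 1913.
Between annual layer 167 and the ice surface there are 1913 − 167 = 1746 annual layers.
Removing the 5 false annual layers leaves 1746 − 5 = 1741 true annual layers beyond the ash layer.
The annual layer at the ice surface is 1982 CE, so the ash layer dates to 1982 − 1741 = 241 CE.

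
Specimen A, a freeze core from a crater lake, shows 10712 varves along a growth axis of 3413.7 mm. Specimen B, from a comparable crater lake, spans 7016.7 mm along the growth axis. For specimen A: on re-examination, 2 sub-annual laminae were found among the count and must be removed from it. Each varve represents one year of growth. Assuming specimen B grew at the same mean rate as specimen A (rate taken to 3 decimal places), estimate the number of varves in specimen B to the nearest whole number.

Specimen A: after corrections the count is 10712 − 2 = 10710 varves.
A: 3413.7 mm over 10710 years gives 3413.7 / 10710 ≈ 0.319 mm/yr.
Specimen B: 7016.7 mm / 0.319 mm per year = 21995.92 years ≈ 21996 varves.

21996 varves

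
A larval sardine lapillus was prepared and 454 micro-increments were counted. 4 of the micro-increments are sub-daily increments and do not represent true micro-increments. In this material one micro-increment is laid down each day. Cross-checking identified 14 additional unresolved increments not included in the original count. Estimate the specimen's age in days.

True micro-increment count = 454 − 4 + 14 = 464.
At one micro-increment per day, that is 464 days.

464 days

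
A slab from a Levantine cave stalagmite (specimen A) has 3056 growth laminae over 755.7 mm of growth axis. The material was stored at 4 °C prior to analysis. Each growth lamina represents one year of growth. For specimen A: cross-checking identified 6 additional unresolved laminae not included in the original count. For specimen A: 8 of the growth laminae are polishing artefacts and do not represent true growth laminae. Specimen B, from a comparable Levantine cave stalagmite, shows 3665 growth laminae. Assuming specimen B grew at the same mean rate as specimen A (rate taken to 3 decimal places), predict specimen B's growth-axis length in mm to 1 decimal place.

Specimen A: adjusted count: 3056 − 8 + 6 = 3054 growth laminae.
A: 755.7 mm over 3054 years gives 755.7 / 3054 ≈ 0.247 mm per year.
For B, 0.247 mm/year × 3665 years = 905.3 mm.

905.3 mm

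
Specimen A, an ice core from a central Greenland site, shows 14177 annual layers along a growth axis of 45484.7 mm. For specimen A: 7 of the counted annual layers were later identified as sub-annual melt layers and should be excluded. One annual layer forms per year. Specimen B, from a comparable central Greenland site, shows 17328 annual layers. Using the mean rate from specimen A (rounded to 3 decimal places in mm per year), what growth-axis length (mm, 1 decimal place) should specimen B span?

55622.9 mm

Specimen A: true annual layer count = 14177 − 7 = 14170.
A: Mean rate = 45484.7 mm / 14170 years ≈ 3.210 mm per year.
For B, 3.210 mm/year × 17328 years = 55622.9 mm.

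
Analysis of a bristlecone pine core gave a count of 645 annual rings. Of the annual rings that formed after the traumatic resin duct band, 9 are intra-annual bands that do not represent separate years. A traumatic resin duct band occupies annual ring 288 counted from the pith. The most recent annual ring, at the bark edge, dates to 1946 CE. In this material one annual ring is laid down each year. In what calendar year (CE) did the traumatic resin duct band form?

645 − 288 = 357 annual rings lie beyond the traumatic resin duct band toward the bark edge.
Excluding 9 false annual rings: 357 − 9 = 348.
The annual ring at the bark edge is 1946 CE, so the traumatic resin duct band dates to 1946 − 348 = 1598 CE.

1598 CE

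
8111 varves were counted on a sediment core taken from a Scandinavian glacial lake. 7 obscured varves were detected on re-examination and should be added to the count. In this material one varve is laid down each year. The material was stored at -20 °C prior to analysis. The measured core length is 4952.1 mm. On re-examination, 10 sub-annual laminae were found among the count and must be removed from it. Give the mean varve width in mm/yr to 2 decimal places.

True varve count = 8111 − 10 + 7 = 8108.
4952.1 mm over 8108 years gives 4952.1 / 8108 ≈ 0.61 mm/yr.

0.61 mm/yr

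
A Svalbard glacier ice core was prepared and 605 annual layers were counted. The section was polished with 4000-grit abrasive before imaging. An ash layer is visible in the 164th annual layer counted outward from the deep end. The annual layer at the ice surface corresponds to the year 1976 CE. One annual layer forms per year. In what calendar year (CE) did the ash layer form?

The ash layer sits at annual layer 164 from the deep end, so 605 − 164 = 441 annual layers formed after it.
The annual layer at the ice surface is 1976 CE, so the ash layer dates to 1976 − 441 = 1535 CE.

1535 CE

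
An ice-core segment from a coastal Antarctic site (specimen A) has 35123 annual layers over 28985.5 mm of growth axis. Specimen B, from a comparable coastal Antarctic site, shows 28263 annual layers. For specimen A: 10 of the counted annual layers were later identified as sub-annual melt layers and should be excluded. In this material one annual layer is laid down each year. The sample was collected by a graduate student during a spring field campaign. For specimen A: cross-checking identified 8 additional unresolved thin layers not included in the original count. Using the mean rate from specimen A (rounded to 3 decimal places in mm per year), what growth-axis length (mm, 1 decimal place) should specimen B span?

Specimen A: after corrections the count is 35123 − 10 + 8 = 35121 annual layers.
A: Extension rate ≈ 28985.5 / 35121 = 0.825 mm/year.
For B, 0.825 mm/year × 28263 years = 23317.0 mm.

23317.0 mm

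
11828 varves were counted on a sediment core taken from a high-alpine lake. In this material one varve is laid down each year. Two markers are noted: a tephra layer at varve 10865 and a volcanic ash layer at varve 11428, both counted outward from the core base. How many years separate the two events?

The two markers are separated by 11428 − 10865 = 563 varves.
At one varve per year, 563 years elapsed between them.

563 years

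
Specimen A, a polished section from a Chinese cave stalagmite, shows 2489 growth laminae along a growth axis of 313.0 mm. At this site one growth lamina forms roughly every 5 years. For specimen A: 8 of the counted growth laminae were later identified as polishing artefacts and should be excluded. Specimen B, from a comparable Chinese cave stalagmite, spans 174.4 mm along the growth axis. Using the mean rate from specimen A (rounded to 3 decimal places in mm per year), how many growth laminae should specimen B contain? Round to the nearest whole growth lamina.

Specimen A: correcting the raw count gives 2489 − 8 = 2481 true growth laminae.
Specimen A: multiplying by 5 years per growth lamina: 2481 × 5 = 12405 years.
A: Mean rate = 313.0 mm / 12405 years ≈ 0.025 mm/year.
For B, 174.4 / 0.025 = 6976.00 years; at 5 years per growth lamina that is 6976.00 / 5 ≈ 1395 growth laminae.

1395 growth laminae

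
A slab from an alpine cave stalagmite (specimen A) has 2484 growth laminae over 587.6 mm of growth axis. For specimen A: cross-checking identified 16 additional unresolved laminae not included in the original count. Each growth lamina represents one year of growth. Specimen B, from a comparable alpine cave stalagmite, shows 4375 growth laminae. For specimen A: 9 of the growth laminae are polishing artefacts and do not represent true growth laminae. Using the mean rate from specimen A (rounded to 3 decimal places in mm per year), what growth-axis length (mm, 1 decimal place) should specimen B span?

Specimen A: true growth lamina count = 2484 − 9 + 16 = 2491.
A: Mean rate = 587.6 mm / 2491 years ≈ 0.236 mm/year.
B's length ≈ 0.236 × 4375 = 1032.5 mm.

1032.5 mm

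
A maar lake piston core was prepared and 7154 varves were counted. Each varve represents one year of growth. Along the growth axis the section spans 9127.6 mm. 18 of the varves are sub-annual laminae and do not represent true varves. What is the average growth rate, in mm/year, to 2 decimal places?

Correcting the raw count gives 7154 − 18 = 7136 true varves.
9127.6 mm over 7136 years gives 9127.6 / 7136 ≈ 1.28 mm/year.

1.28 mm/year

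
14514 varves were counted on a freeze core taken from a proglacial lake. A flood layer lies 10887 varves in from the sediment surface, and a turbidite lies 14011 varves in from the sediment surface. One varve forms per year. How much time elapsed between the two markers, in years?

14011 − 10887 = 3124 varves lie between the two events.
One varve per year makes the interval 3124 years.

3124 years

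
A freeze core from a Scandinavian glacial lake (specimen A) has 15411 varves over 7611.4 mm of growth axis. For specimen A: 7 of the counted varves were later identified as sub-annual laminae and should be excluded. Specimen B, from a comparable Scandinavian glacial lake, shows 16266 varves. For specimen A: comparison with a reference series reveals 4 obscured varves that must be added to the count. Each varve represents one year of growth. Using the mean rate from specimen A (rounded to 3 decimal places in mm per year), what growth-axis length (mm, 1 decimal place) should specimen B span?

8035.4 mm

Specimen A: adjusted count: 15411 − 7 + 4 = 15408 varves.
A: Extension rate ≈ 7611.4 / 15408 = 0.494 mm/year.
B's length ≈ 0.494 × 16266 = 8035.4 mm.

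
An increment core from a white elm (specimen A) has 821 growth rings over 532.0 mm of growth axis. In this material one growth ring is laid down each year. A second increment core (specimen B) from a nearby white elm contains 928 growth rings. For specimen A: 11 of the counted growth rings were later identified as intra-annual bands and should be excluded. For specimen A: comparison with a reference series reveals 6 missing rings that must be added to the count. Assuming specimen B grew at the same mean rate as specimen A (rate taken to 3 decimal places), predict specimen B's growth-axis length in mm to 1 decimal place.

605.1 mm

Specimen A: correcting the raw count gives 821 − 11 + 6 = 816 true growth rings.
A: Extension rate ≈ 532.0 / 816 = 0.652 mm/year.
B's length ≈ 0.652 × 928 = 605.1 mm.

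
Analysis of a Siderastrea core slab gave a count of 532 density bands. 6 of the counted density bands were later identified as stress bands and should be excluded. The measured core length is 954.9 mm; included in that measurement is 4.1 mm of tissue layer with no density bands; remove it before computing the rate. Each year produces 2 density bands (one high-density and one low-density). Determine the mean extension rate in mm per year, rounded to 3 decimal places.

3.615 mm per year

True density band count = 532 − 6 = 526.
526 density bands at 2 per year is 526 / 2 = 263 years.
Removing the 4.1 mm offcut leaves 954.9 − 4.1 = 950.8 mm.
Extension rate ≈ 950.8 / 263 = 3.615 mm per year.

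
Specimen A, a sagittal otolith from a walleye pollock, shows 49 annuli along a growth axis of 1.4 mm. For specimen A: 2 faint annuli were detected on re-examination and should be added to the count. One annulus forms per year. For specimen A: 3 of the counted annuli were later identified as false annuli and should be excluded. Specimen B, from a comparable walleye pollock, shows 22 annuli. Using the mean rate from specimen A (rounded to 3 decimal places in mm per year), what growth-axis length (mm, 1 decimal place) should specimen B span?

Specimen A: after corrections the count is 49 − 3 + 2 = 48 annuli.
A: 1.4 mm over 48 years gives 1.4 / 48 ≈ 0.029 mm/year.
Length of B = 0.029 × 22 = 0.6 mm.

0.6 mm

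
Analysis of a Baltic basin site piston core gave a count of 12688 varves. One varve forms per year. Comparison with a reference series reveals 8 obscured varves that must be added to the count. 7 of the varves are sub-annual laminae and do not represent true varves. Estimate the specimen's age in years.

Adjusted count: 12688 − 7 + 8 = 12689 varves.
With a one-to-one varve periodicity this is 12689 years.

12689 years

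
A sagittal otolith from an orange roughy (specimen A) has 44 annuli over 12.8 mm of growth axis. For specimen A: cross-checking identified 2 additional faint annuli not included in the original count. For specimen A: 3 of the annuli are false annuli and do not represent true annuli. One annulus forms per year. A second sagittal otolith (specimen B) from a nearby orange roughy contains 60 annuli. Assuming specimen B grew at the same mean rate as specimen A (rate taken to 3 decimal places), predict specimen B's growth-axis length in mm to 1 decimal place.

Specimen A: adjusted count: 44 − 3 + 2 = 43 annuli.
A: Mean rate = 12.8 mm / 43 years ≈ 0.298 mm per year.
Length of B = 0.298 × 60 = 17.9 mm.

17.9 mm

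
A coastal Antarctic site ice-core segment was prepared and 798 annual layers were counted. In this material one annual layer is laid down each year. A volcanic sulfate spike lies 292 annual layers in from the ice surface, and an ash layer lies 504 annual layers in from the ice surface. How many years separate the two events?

212 years

504 − 292 = 212 annual layers lie between the two events.
That is 212 years at one annual layer per year.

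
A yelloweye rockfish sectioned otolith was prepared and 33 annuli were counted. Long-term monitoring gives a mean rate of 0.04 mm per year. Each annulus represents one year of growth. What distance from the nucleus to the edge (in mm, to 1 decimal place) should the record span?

1.3 mm

33 years of growth are recorded.
Length ≈ 0.04 × 33 = 1.3 mm.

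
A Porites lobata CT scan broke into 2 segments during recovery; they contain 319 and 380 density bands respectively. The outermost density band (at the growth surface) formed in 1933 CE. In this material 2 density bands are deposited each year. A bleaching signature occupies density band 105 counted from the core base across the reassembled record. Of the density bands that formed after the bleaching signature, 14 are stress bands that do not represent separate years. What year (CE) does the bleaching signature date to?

Total density bands = 319 + 380 = 699.
699 − 105 = 594 density bands lie beyond the bleaching signature toward the growth surface.
Removing the 14 false density bands leaves 594 − 14 = 580 true density bands beyond the bleaching signature.
580 density bands at 2 per year is 580 / 2 = 290 years.
The density band at the growth surface is 1933 CE, so the bleaching signature dates to 1933 − 290 = 1643 CE.

1643 CE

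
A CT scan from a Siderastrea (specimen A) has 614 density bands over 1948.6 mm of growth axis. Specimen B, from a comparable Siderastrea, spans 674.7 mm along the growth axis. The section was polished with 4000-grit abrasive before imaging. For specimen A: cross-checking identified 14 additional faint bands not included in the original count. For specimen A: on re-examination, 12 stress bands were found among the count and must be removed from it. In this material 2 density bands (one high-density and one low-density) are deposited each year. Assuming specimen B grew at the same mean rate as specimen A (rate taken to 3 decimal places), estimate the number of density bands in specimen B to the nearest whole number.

Specimen A: adjusted count: 614 − 12 + 14 = 616 density bands.
Specimen A: 616 density bands at 2 per year is 616 / 2 = 308 years.
A: 1948.6 mm over 308 years gives 1948.6 / 308 ≈ 6.327 mm/year.
B spans 674.7 / 6.327 = 106.64 years; at 2 density bands per year that is 106.64 × 2 ≈ 213 density bands.

213 density bands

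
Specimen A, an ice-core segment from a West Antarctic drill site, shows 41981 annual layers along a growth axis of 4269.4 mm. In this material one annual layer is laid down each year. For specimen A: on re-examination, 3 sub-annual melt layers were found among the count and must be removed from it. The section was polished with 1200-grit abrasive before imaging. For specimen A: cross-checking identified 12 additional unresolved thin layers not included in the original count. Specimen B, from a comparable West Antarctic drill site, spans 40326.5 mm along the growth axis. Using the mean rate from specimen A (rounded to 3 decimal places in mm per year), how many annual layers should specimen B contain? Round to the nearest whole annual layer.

395358 annual layers

Specimen A: true annual layer count = 41981 − 3 + 12 = 41990.
A: 4269.4 mm over 41990 years gives 4269.4 / 41990 ≈ 0.102 mm/yr.
Specimen B: 40326.5 mm / 0.102 mm per year = 395357.84 years ≈ 395358 annual layers.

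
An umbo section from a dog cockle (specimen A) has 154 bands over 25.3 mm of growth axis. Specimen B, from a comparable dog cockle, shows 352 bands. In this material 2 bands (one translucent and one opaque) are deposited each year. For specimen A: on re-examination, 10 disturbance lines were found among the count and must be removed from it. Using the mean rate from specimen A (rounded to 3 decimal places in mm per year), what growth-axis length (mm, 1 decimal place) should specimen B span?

61.8 mm

Specimen A: adjusted count: 154 − 10 = 144 bands.
Specimen A: dividing by 2 bands per year: 144 / 2 = 72 years.
A: Mean rate = 25.3 mm / 72 years ≈ 0.351 mm per year.
Specimen B: with 2 bands per year, 352 / 2 = 176 years. B's length ≈ 0.351 × 176 = 61.8 mm.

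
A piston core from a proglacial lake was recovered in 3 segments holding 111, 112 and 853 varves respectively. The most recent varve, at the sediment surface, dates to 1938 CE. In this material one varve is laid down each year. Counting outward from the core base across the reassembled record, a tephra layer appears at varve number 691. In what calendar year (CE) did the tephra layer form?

1553 CE

Total varves = 111 + 112 + 853 = 1076.
Between varve 691 and the sediment surface there are 1076 − 691 = 385 varves.
The varve at the sediment surface is 1938 CE, so the tephra layer dates to 1938 − 385 = 1553 CE.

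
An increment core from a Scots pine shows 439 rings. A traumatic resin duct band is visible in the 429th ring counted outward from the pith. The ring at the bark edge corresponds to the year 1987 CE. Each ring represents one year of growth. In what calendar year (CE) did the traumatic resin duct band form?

1977 CE

439 − 429 = 10 rings lie beyond the traumatic resin duct band toward the bark edge.
Counting back 10 years from 1987 CE places the traumatic resin duct band in 1987 − 10 = 1977 CE.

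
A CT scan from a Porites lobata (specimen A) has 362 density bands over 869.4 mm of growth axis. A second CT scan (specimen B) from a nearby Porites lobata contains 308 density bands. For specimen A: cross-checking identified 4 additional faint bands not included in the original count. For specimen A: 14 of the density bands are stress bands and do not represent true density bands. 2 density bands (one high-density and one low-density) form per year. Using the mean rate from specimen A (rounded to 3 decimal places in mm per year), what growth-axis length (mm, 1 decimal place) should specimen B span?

760.8 mm

Specimen A: after corrections the count is 362 − 14 + 4 = 352 density bands.
Specimen A: 352 density bands at 2 per year is 352 / 2 = 176 years.
A: Extension rate ≈ 869.4 / 176 = 4.940 mm per year.
Specimen B: 308 density bands at 2 per year is 308 / 2 = 154 years. For B, 4.940 mm/year × 154 years = 760.8 mm.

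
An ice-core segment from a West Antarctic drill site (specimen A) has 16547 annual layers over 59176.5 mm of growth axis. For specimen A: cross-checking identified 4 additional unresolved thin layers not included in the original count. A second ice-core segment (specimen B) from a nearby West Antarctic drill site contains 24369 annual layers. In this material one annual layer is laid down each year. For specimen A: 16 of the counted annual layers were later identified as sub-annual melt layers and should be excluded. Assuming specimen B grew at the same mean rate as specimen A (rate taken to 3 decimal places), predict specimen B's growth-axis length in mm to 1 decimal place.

Specimen A: adjusted count: 16547 − 16 + 4 = 16535 annual layers.
A: 59176.5 mm over 16535 years gives 59176.5 / 16535 ≈ 3.579 mm/year.
Length of B = 3.579 × 24369 = 87216.7 mm.

87216.7 mm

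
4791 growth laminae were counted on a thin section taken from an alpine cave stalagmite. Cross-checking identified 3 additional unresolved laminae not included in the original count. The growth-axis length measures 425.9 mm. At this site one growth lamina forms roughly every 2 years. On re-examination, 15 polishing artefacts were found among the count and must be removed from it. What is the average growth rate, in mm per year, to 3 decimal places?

0.045 mm per year

Adjusted count: 4791 − 15 + 3 = 4779 growth laminae.
Multiplying by 2 years per growth lamina: 4779 × 2 = 9558 years.
425.9 mm over 9558 years gives 425.9 / 9558 ≈ 0.045 mm per year.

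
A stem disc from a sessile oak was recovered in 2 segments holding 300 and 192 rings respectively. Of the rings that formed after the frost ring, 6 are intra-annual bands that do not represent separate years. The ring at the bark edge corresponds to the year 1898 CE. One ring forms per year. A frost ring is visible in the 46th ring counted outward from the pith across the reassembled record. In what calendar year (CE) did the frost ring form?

1458 CE

Total rings = 300 + 192 = 492.
The frost ring sits at ring 46 from the pith, so 492 − 46 = 446 rings formed after it.
446 − 6 false = 440 true rings after the frost ring.
Counting back 440 years from 1898 CE places the frost ring in 1898 − 440 = 1458 CE.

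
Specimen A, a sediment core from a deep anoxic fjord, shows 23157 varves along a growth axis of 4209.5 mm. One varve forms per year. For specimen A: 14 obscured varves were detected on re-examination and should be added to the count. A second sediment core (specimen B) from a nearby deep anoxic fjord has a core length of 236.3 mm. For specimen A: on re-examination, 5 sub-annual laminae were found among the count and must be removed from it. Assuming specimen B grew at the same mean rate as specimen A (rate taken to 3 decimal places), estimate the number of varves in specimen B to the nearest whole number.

Specimen A: after corrections the count is 23157 − 5 + 14 = 23166 varves.
A: 4209.5 mm over 23166 years gives 4209.5 / 23166 ≈ 0.182 mm/yr.
For B, 236.3 / 0.182 = 1298.35 years ≈ 1298 varves.

1298 varves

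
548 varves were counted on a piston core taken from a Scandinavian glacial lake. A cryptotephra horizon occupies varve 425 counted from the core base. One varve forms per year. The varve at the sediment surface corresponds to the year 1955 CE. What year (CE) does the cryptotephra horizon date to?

1832 CE

The cryptotephra horizon sits at varve 425 from the core base, so 548 − 425 = 123 varves formed after it.
The varve at the sediment surface is 1955 CE, so the cryptotephra horizon dates to 1955 − 123 = 1832 CE.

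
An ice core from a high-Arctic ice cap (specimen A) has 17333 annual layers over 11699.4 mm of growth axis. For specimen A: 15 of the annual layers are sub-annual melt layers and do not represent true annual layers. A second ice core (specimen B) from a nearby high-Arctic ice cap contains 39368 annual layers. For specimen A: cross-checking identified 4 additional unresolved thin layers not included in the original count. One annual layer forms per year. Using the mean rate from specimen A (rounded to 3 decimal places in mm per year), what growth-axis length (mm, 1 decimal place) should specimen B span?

26573.4 mm

Specimen A: adjusted count: 17333 − 15 + 4 = 17322 annual layers.
A: 11699.4 mm over 17322 years gives 11699.4 / 17322 ≈ 0.675 mm/year.
Length of B = 0.675 × 39368 = 26573.4 mm.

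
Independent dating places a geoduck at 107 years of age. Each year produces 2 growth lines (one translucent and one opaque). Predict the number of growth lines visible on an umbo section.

214 growth lines

With 2 growth lines per year, 107 years would produce 107 × 2 = 214 growth lines.
So 214 growth lines should be present.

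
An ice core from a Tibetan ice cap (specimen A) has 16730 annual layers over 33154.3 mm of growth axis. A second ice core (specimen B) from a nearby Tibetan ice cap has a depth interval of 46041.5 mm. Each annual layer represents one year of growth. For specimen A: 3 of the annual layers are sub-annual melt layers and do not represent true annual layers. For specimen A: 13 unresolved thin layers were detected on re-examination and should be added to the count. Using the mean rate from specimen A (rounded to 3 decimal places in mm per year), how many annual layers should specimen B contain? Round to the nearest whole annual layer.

23242 annual layers

Specimen A: correcting the raw count gives 16730 − 3 + 13 = 16740 true annual layers.
A: Extension rate ≈ 33154.3 / 16740 = 1.981 mm/year.
For B, 46041.5 / 1.981 = 23241.54 years ≈ 23242 annual layers.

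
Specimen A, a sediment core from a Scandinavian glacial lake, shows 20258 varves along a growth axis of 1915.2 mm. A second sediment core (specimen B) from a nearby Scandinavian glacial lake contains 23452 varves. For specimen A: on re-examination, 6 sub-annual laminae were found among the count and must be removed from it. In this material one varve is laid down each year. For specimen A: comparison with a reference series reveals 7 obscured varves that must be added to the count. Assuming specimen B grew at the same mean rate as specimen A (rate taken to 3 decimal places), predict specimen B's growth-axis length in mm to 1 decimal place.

Specimen A: after corrections the count is 20258 − 6 + 7 = 20259 varves.
A: Mean rate = 1915.2 mm / 20259 years ≈ 0.095 mm per year.
For B, 0.095 mm/year × 23452 years = 2227.9 mm.

2227.9 mm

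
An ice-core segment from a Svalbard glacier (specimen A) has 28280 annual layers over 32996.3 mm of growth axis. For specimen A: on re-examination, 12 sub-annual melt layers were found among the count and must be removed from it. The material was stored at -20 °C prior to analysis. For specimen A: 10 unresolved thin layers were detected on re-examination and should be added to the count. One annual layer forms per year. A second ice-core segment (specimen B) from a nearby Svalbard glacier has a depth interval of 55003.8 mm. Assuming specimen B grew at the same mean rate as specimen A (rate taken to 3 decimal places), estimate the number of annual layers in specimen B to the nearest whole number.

Specimen A: correcting the raw count gives 28280 − 12 + 10 = 28278 true annual layers.
A: Mean rate = 32996.3 mm / 28278 years ≈ 1.167 mm/yr.
For B, 55003.8 / 1.167 = 47132.65 years ≈ 47133 annual layers.

47133 annual layers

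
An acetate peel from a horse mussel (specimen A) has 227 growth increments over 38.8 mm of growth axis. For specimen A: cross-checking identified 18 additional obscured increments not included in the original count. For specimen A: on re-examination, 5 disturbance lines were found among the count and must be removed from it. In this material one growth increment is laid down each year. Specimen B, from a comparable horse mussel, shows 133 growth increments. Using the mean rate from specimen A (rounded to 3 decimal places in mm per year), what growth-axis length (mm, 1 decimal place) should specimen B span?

Specimen A: true growth increment count = 227 − 5 + 18 = 240.
A: Extension rate ≈ 38.8 / 240 = 0.162 mm/yr.
Length of B = 0.162 × 133 = 21.5 mm.

21.5 mm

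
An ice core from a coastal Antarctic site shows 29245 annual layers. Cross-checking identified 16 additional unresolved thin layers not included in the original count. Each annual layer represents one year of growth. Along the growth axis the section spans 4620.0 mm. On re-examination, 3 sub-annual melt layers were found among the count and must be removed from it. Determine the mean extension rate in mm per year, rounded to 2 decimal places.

0.16 mm per year

After corrections the count is 29245 − 3 + 16 = 29258 annual layers.
4620.0 mm over 29258 years gives 4620.0 / 29258 ≈ 0.16 mm per year.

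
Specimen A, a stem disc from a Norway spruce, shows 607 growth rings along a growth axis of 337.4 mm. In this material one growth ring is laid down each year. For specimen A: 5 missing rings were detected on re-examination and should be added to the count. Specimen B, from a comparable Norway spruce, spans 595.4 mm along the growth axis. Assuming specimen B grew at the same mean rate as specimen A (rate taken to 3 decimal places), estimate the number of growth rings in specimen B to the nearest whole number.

Specimen A: after corrections the count is 607 + 5 = 612 growth rings.
A: Extension rate ≈ 337.4 / 612 = 0.551 mm/year.
For B, 595.4 / 0.551 = 1080.58 years ≈ 1081 growth rings.

1081 growth rings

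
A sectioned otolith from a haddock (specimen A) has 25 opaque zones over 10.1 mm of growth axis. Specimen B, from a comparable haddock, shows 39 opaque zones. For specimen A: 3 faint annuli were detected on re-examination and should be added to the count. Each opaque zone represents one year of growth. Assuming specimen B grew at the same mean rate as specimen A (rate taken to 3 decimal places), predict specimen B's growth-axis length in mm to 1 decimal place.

14.1 mm

Specimen A: after corrections the count is 25 + 3 = 28 opaque zones.
A: Extension rate ≈ 10.1 / 28 = 0.361 mm per year.
For B, 0.361 mm/year × 39 years = 14.1 mm.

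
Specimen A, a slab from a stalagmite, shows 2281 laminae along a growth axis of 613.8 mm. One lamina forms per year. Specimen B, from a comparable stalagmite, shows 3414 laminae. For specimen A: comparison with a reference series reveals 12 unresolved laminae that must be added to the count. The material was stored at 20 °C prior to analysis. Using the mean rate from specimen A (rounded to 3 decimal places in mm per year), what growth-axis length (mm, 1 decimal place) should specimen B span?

915.0 mm

Specimen A: true lamina count = 2281 + 12 = 2293.
A: 613.8 mm over 2293 years gives 613.8 / 2293 ≈ 0.268 mm/yr.
B's length ≈ 0.268 × 3414 = 915.0 mm.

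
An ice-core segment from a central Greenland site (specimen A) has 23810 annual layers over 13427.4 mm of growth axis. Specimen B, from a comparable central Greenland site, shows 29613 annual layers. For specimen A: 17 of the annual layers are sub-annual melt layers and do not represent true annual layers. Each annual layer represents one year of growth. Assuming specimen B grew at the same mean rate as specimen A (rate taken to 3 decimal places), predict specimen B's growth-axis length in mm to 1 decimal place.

16701.7 mm

Specimen A: adjusted count: 23810 − 17 = 23793 annual layers.
A: 13427.4 mm over 23793 years gives 13427.4 / 23793 ≈ 0.564 mm/year.
Length of B = 0.564 × 29613 = 16701.7 mm.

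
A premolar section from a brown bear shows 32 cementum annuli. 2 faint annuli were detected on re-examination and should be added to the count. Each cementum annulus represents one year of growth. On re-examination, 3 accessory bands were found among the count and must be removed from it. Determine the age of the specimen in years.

Correcting the raw count gives 32 − 3 + 2 = 31 true cementum annuli.
At one cementum annulus per year, that is 31 years.

31 yr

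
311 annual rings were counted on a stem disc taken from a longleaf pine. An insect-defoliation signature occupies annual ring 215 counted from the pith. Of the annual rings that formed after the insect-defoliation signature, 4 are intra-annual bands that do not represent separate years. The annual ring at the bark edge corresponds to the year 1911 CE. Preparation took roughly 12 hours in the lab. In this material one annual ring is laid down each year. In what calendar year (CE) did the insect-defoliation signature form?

1819 CE

The insect-defoliation signature sits at annual ring 215 from the pith, so 311 − 215 = 96 annual rings formed after it.
Removing the 4 false annual rings leaves 96 − 4 = 92 true annual rings beyond the insect-defoliation signature.
The annual ring at the bark edge is 1911 CE, so the insect-defoliation signature dates to 1911 − 92 = 1819 CE.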